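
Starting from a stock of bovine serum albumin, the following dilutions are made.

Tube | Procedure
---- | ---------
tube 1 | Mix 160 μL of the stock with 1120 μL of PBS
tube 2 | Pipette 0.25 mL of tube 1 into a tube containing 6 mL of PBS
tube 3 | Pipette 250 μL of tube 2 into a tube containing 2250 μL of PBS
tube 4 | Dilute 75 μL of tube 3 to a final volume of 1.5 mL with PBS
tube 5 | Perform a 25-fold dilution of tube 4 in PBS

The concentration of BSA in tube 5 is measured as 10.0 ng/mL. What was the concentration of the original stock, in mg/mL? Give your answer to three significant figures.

10.0 mg/mL

Step 1: 160 μL + 1120 μL = 1280 μL total → factor 1280/160 = 8
Step 2: 0.25 mL + 6 mL = 6.25 mL total → factor 6.25/0.25 = 25
Step 3: 250 μL + 2250 μL = 2500 μL total → factor 2500/250 = 10
Step 4: 75 μL brought to 1.5 mL → factor 1500/75 = 20
Step 5: 25-fold → factor 25
Overall dilution factor = 8 × 25 × 10 × 20 × 25 = 1 × 10^6
Stock = 10.0 ng/mL × 1 × 10^6 = 1.000 × 10^7 ng/mL = 10.0 mg/mL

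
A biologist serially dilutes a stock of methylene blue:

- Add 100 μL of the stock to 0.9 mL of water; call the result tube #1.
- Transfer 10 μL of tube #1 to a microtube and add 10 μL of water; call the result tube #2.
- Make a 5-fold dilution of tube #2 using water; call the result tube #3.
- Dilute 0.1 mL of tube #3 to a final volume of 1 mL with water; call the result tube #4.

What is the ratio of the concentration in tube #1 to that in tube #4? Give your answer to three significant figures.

Step 1: 100 μL + 0.9 mL = 1000 μL total → factor 1000/100 = 10
Step 2: 10 μL + 10 μL = 20 μL total → factor 20/10 = 2
Step 3: 5-fold → factor 5
Step 4: 0.1 mL brought to 1 mL → factor 1/0.1 = 10
Dilution factor to tube #1 = 10; to tube #4 = 1000
[tube #1]/[tube #4] = (factor to tube #4)/(factor to tube #1) = 1000/10 = 100

100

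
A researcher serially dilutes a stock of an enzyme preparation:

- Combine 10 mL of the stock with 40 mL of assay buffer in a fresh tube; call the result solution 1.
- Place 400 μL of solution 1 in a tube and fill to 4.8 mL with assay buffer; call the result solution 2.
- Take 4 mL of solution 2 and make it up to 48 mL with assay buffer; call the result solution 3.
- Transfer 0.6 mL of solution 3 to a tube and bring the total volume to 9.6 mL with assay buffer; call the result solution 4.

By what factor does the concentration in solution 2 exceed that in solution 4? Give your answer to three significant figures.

Step 1: 10 mL + 40 mL = 50 mL total → factor 50/10 = 5
Step 2: 400 μL brought to 4.8 mL → factor 4800/400 = 12
Step 3: 4 mL brought to 48 mL → factor 48/4 = 12
Step 4: 0.6 mL brought to 9.6 mL → factor 9.6/0.6 = 16
Dilution factor to solution 2 = 60; to solution 4 = 11520
[solution 2]/[solution 4] = (factor to solution 4)/(factor to solution 2) = 11520/60 = 192

192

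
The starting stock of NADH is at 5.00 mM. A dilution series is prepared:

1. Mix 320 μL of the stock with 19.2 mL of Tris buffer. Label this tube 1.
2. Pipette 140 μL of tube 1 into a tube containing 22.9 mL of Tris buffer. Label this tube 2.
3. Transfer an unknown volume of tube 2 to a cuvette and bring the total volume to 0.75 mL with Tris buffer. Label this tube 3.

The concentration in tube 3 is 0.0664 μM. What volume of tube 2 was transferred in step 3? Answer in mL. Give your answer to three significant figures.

Step 1: 320 μL + 19.2 mL = 19520 μL total → factor 19520/320 = 61
Step 2: 140 μL + 22.9 mL = 23040 μL total → factor 23040/140 = 164.57
Step 3: v brought to 0.75 mL → factor = 0.75 mL/v
Product of known-step factors = 10039
Overall factor = 5.00 mM / (0.0664 μM) = 75301
Step-3 factor = 75301 / 10039 = 7.501
v = 0.75 mL / 7.501 = 0.100 mL

0.100 mL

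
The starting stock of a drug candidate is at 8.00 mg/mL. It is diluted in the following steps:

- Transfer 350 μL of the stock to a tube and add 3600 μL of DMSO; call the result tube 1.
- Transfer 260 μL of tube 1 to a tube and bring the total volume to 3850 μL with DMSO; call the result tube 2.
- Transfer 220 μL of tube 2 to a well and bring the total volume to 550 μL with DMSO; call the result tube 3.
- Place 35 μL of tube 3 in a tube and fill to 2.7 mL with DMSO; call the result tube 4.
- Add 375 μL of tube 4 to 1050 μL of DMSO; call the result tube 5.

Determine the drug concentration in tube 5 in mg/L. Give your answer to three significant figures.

0.0653 mg/L

Step 1: 350 μL + 3600 μL = 3950 μL total → factor 3950/350 = 11.286
Step 2: 260 μL brought to 3850 μL → factor 3850/260 = 14.808
Step 3: 220 μL brought to 550 μL → factor 550/220 = 2.5
Step 4: 35 μL brought to 2.7 mL → factor 2700/35 = 77.143
Step 5: 375 μL + 1050 μL = 1425 μL total → factor 1425/375 = 3.8
Overall dilution factor = 11.286 × 14.808 × 2.5 × 77.143 × 3.8 = 1.2247 × 10^5
Final = 8.00 mg/mL / 1.2247 × 10^5 = 6.532 × 10^-5 mg/mL = 0.0653 mg/L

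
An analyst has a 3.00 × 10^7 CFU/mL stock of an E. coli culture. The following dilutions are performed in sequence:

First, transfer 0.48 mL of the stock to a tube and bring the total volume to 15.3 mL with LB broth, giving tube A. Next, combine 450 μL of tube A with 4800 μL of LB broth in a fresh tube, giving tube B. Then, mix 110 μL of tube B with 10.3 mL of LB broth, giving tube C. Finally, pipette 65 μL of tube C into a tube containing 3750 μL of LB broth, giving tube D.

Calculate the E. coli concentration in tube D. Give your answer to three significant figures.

Step 1: 0.48 mL brought to 15.3 mL → factor 15.3/0.48 = 31.875
Step 2: 450 μL + 4800 μL = 5250 μL total → factor 5250/450 = 11.667
Step 3: 110 μL + 10.3 mL = 10410 μL total → factor 10410/110 = 94.636
Step 4: 65 μL + 3750 μL = 3815 μL total → factor 3815/65 = 58.692
Dilution factor through tube D = 31.875 × 11.667 × 94.636 × 58.692 = 2.0656 × 10^6
[tube D] = 3.00 × 10^7 CFU/mL / 2.0656 × 10^6 = 14.5 CFU/mL

14.5 CFU/mL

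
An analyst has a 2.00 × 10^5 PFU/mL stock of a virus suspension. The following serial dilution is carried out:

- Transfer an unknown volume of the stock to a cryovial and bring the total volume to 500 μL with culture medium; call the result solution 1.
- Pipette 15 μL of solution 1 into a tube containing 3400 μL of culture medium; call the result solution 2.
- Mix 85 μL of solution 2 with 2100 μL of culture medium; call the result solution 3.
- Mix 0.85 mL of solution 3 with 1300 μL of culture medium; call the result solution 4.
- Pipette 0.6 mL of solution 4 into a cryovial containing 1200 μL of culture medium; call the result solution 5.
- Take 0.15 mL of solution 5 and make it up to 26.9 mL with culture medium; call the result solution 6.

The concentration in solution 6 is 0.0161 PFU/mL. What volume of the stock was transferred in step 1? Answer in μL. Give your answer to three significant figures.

321 μL

Step 1: v brought to 500 μL → factor = 500 μL/v
Step 2: 15 μL + 3400 μL = 3415 μL total → factor 3415/15 = 227.67
Step 3: 85 μL + 2100 μL = 2185 μL total → factor 2185/85 = 25.706
Step 4: 0.85 mL + 1300 μL = 2.15 mL total → factor 2.15/0.85 = 2.5294
Step 5: 0.6 mL + 1200 μL = 1.8 mL total → factor 1.8/0.6 = 3
Step 6: 0.15 mL brought to 26.9 mL → factor 26.9/0.15 = 179.33
Product of known-step factors = 7.964 × 10^6
Overall factor = 2.00 × 10^5 PFU/mL / (0.0161 PFU/mL) = 1.2422 × 10^7
Step-1 factor = 1.2422 × 10^7 / 7.964 × 10^6 = 1.5598
v = 500 μL / 1.5598 = 321 μL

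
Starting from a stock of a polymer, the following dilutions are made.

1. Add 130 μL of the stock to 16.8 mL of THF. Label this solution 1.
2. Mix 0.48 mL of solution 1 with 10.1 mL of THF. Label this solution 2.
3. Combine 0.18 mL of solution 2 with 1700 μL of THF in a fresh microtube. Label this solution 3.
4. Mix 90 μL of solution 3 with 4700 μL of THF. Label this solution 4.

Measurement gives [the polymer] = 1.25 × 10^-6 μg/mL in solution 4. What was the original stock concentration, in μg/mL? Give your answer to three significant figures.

1.99 μg/mL

Step 1: 130 μL + 16.8 mL = 16930 μL total → factor 16930/130 = 130.23
Step 2: 0.48 mL + 10.1 mL = 10.58 mL total → factor 10.58/0.48 = 22.042
Step 3: 0.18 mL + 1700 μL = 1.88 mL total → factor 1.88/0.18 = 10.444
Step 4: 90 μL + 4700 μL = 4790 μL total → factor 4790/90 = 53.222
Overall dilution factor = 130.23 × 22.042 × 10.444 × 53.222 = 1.5956 × 10^6
Stock = 1.25 × 10^-6 μg/mL × 1.5956 × 10^6 = 1.99 μg/mL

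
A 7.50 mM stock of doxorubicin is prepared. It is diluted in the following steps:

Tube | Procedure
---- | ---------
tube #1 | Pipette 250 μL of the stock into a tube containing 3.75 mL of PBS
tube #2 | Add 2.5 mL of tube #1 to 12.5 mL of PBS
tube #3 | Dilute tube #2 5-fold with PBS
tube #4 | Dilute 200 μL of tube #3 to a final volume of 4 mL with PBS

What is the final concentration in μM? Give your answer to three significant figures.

0.781 μM

Step 1: 250 μL + 3.75 mL = 4000 μL total → factor 4000/250 = 16
Step 2: 2.5 mL + 12.5 mL = 15 mL total → factor 15/2.5 = 6
Step 3: 5-fold → factor 5
Step 4: 200 μL brought to 4 mL → factor 4000/200 = 20
Overall dilution factor = 16 × 6 × 5 × 20 = 9600
Final = 7.50 mM / 9600 = 0.0007813 mM = 0.781 μM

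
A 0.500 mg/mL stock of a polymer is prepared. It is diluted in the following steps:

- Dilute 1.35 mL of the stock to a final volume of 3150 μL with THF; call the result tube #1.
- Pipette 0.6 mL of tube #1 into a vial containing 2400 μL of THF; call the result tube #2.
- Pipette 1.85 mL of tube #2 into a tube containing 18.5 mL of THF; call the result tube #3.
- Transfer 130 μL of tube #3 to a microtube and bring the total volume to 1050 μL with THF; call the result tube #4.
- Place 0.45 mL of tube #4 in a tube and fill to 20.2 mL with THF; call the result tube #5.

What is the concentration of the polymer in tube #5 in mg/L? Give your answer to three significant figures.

Step 1: 1.35 mL brought to 3150 μL → factor 3.15/1.35 = 2.3333
Step 2: 0.6 mL + 2400 μL = 3 mL total → factor 3/0.6 = 5
Step 3: 1.85 mL + 18.5 mL = 20.35 mL total → factor 20.35/1.85 = 11
Step 4: 130 μL brought to 1050 μL → factor 1050/130 = 8.0769
Step 5: 0.45 mL brought to 20.2 mL → factor 20.2/0.45 = 44.889
Overall dilution factor = 2.3333 × 5 × 11 × 8.0769 × 44.889 = 46529
Final = 0.500 mg/mL / 46529 = 1.075 × 10^-5 mg/mL = 0.0107 mg/L

0.0107 mg/L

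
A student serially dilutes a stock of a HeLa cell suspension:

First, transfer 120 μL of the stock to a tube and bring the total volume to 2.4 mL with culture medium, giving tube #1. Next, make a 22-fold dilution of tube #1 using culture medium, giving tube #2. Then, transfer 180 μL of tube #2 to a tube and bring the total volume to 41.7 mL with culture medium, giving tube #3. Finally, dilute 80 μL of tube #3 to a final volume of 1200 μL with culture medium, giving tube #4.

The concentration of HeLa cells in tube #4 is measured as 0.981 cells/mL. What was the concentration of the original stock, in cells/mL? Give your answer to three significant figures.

Step 1: 120 μL brought to 2.4 mL → factor 2400/120 = 20
Step 2: 22-fold → factor 22
Step 3: 180 μL brought to 41.7 mL → factor 41700/180 = 231.67
Step 4: 80 μL brought to 1200 μL → factor 1200/80 = 15
Overall dilution factor = 20 × 22 × 231.67 × 15 = 1.529 × 10^6
Stock = 0.981 cells/mL × 1.529 × 10^6 = 1.50 × 10^6 cells/mL

1.50 × 10^6 cells/mL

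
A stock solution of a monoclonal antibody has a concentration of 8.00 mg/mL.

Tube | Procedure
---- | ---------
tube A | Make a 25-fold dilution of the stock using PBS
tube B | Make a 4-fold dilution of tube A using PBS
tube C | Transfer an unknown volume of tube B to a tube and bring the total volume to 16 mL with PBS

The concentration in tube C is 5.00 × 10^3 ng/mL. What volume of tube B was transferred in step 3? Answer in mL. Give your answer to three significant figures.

Step 1: 25-fold → factor 25
Step 2: 4-fold → factor 4
Step 3: v brought to 16 mL → factor = 16 mL/v
Product of known-step factors = 100
Overall factor = 8.00 mg/mL / (5.00 × 10^3 ng/mL) = 1600
Step-3 factor = 1600 / 100 = 16
v = 16 mL / 16 = 1.00 mL

1.00 mL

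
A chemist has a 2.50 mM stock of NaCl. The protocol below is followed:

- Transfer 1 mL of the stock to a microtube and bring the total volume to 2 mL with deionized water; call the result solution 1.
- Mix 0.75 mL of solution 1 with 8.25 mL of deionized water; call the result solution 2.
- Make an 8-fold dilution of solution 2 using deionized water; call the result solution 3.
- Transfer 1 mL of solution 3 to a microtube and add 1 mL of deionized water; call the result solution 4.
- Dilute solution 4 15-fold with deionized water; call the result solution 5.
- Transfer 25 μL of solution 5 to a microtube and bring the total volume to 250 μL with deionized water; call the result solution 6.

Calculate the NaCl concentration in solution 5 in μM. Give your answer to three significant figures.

0.434 μM

Step 1: 1 mL brought to 2 mL → factor 2/1 = 2
Step 2: 0.75 mL + 8.25 mL = 9 mL total → factor 9/0.75 = 12
Step 3: 8-fold → factor 8
Step 4: 1 mL + 1 mL = 2 mL total → factor 2/1 = 2
Step 5: 15-fold → factor 15
Dilution factor through solution 5 = 2 × 12 × 8 × 2 × 15 = 5760
[solution 5] = 2.50 mM / 5760 = 0.0004340 mM = 0.434 μM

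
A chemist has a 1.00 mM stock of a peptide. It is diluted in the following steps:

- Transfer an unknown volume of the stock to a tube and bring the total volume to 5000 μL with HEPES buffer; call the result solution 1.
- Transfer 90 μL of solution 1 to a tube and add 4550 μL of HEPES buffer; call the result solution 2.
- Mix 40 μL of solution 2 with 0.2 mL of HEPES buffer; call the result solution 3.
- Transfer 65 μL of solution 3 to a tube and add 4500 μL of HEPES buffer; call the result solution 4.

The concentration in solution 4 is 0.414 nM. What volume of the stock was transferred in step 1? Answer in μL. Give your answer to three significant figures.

45.0 μL

Step 1: v brought to 5000 μL → factor = 5000 μL/v
Step 2: 90 μL + 4550 μL = 4640 μL total → factor 4640/90 = 51.556
Step 3: 40 μL + 0.2 mL = 240 μL total → factor 240/40 = 6
Step 4: 65 μL + 4500 μL = 4565 μL total → factor 4565/65 = 70.231
Product of known-step factors = 21725
Overall factor = 1.00 mM / (0.414 nM) = 2.4155 × 10^6
Step-1 factor = 2.4155 × 10^6 / 21725 = 111.18
v = 5000 μL / 111.18 = 45.0 μL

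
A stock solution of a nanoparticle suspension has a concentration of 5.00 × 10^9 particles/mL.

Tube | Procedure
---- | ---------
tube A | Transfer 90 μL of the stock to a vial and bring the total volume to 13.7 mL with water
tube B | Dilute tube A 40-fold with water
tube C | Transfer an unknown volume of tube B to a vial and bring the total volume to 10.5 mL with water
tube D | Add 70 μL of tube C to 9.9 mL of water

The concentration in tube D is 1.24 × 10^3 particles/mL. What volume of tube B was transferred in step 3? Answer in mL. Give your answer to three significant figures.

Step 1: 90 μL brought to 13.7 mL → factor 13700/90 = 152.22
Step 2: 40-fold → factor 40
Step 3: v brought to 10.5 mL → factor = 10.5 mL/v
Step 4: 70 μL + 9.9 mL = 9970 μL total → factor 9970/70 = 142.43
Product of known-step factors = 8.6723 × 10^5
Overall factor = 5.00 × 10^9 particles/mL / (1.24 × 10^3 particles/mL) = 4.0323 × 10^6
Step-3 factor = 4.0323 × 10^6 / 8.6723 × 10^5 = 4.6496
v = 10.5 mL / 4.6496 = 2.26 mL

2.26 mL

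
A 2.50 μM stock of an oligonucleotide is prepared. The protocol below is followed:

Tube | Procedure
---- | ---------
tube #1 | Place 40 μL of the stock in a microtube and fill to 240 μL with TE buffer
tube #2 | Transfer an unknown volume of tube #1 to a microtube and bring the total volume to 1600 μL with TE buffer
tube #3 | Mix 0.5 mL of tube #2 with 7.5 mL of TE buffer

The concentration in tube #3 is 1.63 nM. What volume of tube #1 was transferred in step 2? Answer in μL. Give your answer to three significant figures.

Step 1: 40 μL brought to 240 μL → factor 240/40 = 6
Step 2: v brought to 1600 μL → factor = 1600 μL/v
Step 3: 0.5 mL + 7.5 mL = 8 mL total → factor 8/0.5 = 16
Product of known-step factors = 96
Overall factor = 2.50 μM / (1.63 nM) = 1533.7
Step-2 factor = 1533.7 / 96 = 15.976
v = 1600 μL / 15.976 = 100 μL

100 μL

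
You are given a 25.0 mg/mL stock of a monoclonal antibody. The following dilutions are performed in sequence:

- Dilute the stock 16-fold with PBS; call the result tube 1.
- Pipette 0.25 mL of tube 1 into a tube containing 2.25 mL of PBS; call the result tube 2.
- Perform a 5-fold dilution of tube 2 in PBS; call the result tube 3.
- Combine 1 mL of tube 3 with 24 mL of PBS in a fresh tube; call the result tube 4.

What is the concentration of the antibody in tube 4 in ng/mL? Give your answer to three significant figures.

1.25 × 10^3 ng/mL

Step 1: 16-fold → factor 16
Step 2: 0.25 mL + 2.25 mL = 2.5 mL total → factor 2.5/0.25 = 10
Step 3: 5-fold → factor 5
Step 4: 1 mL + 24 mL = 25 mL total → factor 25/1 = 25
Overall dilution factor = 16 × 10 × 5 × 25 = 20000
Final = 25.0 mg/mL / 20000 = 0.001250 mg/mL = 1.25 × 10^3 ng/mL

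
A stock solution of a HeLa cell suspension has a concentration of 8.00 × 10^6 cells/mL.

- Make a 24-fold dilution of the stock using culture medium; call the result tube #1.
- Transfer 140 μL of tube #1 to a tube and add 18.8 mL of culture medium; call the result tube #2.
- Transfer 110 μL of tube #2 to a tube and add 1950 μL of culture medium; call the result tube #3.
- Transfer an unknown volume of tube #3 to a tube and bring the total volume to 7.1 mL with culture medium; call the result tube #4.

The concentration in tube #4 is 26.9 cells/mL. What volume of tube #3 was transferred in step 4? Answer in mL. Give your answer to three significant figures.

Step 1: 24-fold → factor 24
Step 2: 140 μL + 18.8 mL = 18940 μL total → factor 18940/140 = 135.29
Step 3: 110 μL + 1950 μL = 2060 μL total → factor 2060/110 = 18.727
Step 4: v brought to 7.1 mL → factor = 7.1 mL/v
Product of known-step factors = 60805
Overall factor = 8.00 × 10^6 cells/mL / (26.9 cells/mL) = 2.974 × 10^5
Step-4 factor = 2.974 × 10^5 / 60805 = 4.891
v = 7.1 mL / 4.891 = 1.45 mL

1.45 mL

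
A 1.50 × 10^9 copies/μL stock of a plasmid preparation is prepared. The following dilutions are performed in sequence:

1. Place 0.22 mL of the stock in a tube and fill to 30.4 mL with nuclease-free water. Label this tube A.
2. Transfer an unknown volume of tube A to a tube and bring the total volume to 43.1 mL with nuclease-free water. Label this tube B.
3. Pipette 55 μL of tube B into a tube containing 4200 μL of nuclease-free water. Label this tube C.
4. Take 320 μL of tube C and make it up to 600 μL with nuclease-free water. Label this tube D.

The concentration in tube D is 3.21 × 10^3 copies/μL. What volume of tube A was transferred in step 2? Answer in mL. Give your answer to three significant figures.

1.85 mL

Step 1: 0.22 mL brought to 30.4 mL → factor 30.4/0.22 = 138.18
Step 2: v brought to 43.1 mL → factor = 43.1 mL/v
Step 3: 55 μL + 4200 μL = 4255 μL total → factor 4255/55 = 77.364
Step 4: 320 μL brought to 600 μL → factor 600/320 = 1.875
Product of known-step factors = 20044
Overall factor = 1.50 × 10^9 copies/μL / (3.21 × 10^3 copies/μL) = 4.6729 × 10^5
Step-2 factor = 4.6729 × 10^5 / 20044 = 23.313
v = 43.1 mL / 23.313 = 1.85 mL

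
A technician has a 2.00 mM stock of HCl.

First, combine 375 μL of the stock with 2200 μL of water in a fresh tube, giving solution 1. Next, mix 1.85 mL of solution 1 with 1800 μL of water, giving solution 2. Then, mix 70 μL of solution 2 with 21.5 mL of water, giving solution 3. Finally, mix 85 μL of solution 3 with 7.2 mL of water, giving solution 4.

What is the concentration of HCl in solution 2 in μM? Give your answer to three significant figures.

148 μM

Step 1: 375 μL + 2200 μL = 2575 μL total → factor 2575/375 = 6.8667
Step 2: 1.85 mL + 1800 μL = 3.65 mL total → factor 3.65/1.85 = 1.973
Dilution factor through solution 2 = 6.8667 × 1.973 = 13.548
[solution 2] = 2.00 mM / 13.548 = 0.1476 mM = 148 μM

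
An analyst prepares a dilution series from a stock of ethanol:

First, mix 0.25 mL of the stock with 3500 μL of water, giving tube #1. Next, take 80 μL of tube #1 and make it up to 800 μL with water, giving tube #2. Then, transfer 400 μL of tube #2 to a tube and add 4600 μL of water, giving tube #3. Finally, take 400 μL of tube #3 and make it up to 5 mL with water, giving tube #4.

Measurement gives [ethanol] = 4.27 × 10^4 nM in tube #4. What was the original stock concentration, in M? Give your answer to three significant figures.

Step 1: 0.25 mL + 3500 μL = 3.75 mL total → factor 3.75/0.25 = 15
Step 2: 80 μL brought to 800 μL → factor 800/80 = 10
Step 3: 400 μL + 4600 μL = 5000 μL total → factor 5000/400 = 12.5
Step 4: 400 μL brought to 5 mL → factor 5000/400 = 12.5
Overall dilution factor = 15 × 10 × 12.5 × 12.5 = 23438
Stock = 4.27 × 10^4 nM × 23438 = 1.001 × 10^9 nM = 1.00 M

1.00 M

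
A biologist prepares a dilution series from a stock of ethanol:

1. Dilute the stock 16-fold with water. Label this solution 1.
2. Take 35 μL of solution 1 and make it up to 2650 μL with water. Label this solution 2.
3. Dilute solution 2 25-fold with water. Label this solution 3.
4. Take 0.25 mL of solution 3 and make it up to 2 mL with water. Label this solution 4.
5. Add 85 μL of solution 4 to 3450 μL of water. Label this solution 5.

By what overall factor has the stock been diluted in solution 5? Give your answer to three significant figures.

1.01 × 10^7

Step 1: 16-fold → factor 16
Step 2: 35 μL brought to 2650 μL → factor 2650/35 = 75.714
Step 3: 25-fold → factor 25
Step 4: 0.25 mL brought to 2 mL → factor 2/0.25 = 8
Step 5: 85 μL + 3450 μL = 3535 μL total → factor 3535/85 = 41.588
Overall dilution factor = 16 × 75.714 × 25 × 8 × 41.588 = 1.0076 × 10^7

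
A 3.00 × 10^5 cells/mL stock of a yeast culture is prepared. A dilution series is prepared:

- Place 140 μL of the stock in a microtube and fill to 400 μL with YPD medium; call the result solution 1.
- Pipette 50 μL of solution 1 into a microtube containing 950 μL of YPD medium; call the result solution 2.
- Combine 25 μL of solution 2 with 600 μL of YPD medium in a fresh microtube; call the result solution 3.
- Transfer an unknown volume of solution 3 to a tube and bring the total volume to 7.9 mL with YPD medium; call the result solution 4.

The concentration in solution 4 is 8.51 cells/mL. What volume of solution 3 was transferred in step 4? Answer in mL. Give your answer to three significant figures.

0.320 mL

Step 1: 140 μL brought to 400 μL → factor 400/140 = 2.8571
Step 2: 50 μL + 950 μL = 1000 μL total → factor 1000/50 = 20
Step 3: 25 μL + 600 μL = 625 μL total → factor 625/25 = 25
Step 4: v brought to 7.9 mL → factor = 7.9 mL/v
Product of known-step factors = 1428.6
Overall factor = 3.00 × 10^5 cells/mL / (8.51 cells/mL) = 35253
Step-4 factor = 35253 / 1428.6 = 24.677
v = 7.9 mL / 24.677 = 0.320 mL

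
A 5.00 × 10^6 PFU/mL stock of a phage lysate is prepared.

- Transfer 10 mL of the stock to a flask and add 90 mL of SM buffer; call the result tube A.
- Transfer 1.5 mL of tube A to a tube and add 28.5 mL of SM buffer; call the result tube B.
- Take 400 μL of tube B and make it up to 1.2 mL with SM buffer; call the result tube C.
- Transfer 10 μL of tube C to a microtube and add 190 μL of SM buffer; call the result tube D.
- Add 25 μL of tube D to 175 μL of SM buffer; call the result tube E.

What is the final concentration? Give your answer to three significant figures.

Step 1: 10 mL + 90 mL = 100 mL total → factor 100/10 = 10
Step 2: 1.5 mL + 28.5 mL = 30 mL total → factor 30/1.5 = 20
Step 3: 400 μL brought to 1.2 mL → factor 1200/400 = 3
Step 4: 10 μL + 190 μL = 200 μL total → factor 200/10 = 20
Step 5: 25 μL + 175 μL = 200 μL total → factor 200/25 = 8
Overall dilution factor = 10 × 20 × 3 × 20 × 8 = 96000
Final = 5.00 × 10^6 PFU/mL / 96000 = 52.1 PFU/mL

52.1 PFU/mL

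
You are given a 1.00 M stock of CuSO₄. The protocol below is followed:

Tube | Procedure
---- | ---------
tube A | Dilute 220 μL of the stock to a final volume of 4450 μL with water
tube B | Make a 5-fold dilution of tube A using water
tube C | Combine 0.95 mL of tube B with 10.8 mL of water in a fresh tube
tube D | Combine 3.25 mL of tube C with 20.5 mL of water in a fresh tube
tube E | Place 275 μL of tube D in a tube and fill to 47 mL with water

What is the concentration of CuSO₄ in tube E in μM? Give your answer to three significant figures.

Step 1: 220 μL brought to 4450 μL → factor 4450/220 = 20.227
Step 2: 5-fold → factor 5
Step 3: 0.95 mL + 10.8 mL = 11.75 mL total → factor 11.75/0.95 = 12.368
Step 4: 3.25 mL + 20.5 mL = 23.75 mL total → factor 23.75/3.25 = 7.3077
Step 5: 275 μL brought to 47 mL → factor 47000/275 = 170.91
Overall dilution factor = 20.227 × 5 × 12.368 × 7.3077 × 170.91 = 1.5623 × 10^6
Final = 1.00 M / 1.5623 × 10^6 = 6.401 × 10^-7 M = 0.640 μM

0.640 μM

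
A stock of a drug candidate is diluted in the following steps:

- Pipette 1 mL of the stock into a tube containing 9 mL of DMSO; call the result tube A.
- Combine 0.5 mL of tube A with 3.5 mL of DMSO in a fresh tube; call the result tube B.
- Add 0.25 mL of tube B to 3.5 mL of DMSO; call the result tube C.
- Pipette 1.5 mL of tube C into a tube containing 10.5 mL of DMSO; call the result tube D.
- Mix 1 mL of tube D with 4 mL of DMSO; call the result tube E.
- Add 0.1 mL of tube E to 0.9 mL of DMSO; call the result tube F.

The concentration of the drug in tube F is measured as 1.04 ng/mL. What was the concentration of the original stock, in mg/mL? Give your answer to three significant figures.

0.499 mg/mL

Step 1: 1 mL + 9 mL = 10 mL total → factor 10/1 = 10
Step 2: 0.5 mL + 3.5 mL = 4 mL total → factor 4/0.5 = 8
Step 3: 0.25 mL + 3.5 mL = 3.75 mL total → factor 3.75/0.25 = 15
Step 4: 1.5 mL + 10.5 mL = 12 mL total → factor 12/1.5 = 8
Step 5: 1 mL + 4 mL = 5 mL total → factor 5/1 = 5
Step 6: 0.1 mL + 0.9 mL = 1 mL total → factor 1/0.1 = 10
Overall dilution factor = 10 × 8 × 15 × 8 × 5 × 10 = 4.8 × 10^5
Stock = 1.04 ng/mL × 4.8 × 10^5 = 4.992 × 10^5 ng/mL = 0.499 mg/mL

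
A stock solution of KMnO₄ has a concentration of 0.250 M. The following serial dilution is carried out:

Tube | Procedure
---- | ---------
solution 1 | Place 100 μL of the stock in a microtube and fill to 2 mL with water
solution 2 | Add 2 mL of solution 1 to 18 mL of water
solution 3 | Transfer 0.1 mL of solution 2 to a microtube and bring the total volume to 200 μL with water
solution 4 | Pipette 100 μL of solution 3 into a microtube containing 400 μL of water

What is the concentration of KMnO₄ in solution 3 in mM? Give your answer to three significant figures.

0.625 mM

Step 1: 100 μL brought to 2 mL → factor 2000/100 = 20
Step 2: 2 mL + 18 mL = 20 mL total → factor 20/2 = 10
Step 3: 0.1 mL brought to 200 μL → factor 0.2/0.1 = 2
Dilution factor through solution 3 = 20 × 10 × 2 = 400
[solution 3] = 0.250 M / 400 = 0.0006250 M = 0.625 mM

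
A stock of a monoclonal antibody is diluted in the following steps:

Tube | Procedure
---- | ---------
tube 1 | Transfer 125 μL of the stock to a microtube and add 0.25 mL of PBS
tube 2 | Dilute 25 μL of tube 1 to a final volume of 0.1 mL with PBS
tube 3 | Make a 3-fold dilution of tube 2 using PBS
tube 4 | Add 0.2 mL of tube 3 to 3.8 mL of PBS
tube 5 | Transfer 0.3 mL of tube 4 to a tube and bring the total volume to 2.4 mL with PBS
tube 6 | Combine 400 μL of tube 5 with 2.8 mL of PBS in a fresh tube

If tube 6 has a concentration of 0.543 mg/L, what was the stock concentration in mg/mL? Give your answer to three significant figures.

Step 1: 125 μL + 0.25 mL = 375 μL total → factor 375/125 = 3
Step 2: 25 μL brought to 0.1 mL → factor 100/25 = 4
Step 3: 3-fold → factor 3
Step 4: 0.2 mL + 3.8 mL = 4 mL total → factor 4/0.2 = 20
Step 5: 0.3 mL brought to 2.4 mL → factor 2.4/0.3 = 8
Step 6: 400 μL + 2.8 mL = 3200 μL total → factor 3200/400 = 8
Overall dilution factor = 3 × 4 × 3 × 20 × 8 × 8 = 46080
Stock = 0.543 mg/L × 46080 = 2.502 × 10^4 mg/L = 25.0 mg/mL

25.0 mg/mL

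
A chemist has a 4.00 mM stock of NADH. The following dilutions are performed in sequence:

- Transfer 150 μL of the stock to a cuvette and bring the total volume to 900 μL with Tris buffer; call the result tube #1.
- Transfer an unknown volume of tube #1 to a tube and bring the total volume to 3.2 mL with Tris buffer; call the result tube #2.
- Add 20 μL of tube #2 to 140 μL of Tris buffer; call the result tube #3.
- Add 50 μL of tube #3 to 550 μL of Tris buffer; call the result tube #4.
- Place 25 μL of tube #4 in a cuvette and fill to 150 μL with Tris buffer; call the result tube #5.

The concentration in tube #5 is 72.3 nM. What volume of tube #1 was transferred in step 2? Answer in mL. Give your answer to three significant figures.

0.200 mL

Step 1: 150 μL brought to 900 μL → factor 900/150 = 6
Step 2: v brought to 3.2 mL → factor = 3.2 mL/v
Step 3: 20 μL + 140 μL = 160 μL total → factor 160/20 = 8
Step 4: 50 μL + 550 μL = 600 μL total → factor 600/50 = 12
Step 5: 25 μL brought to 150 μL → factor 150/25 = 6
Product of known-step factors = 3456
Overall factor = 4.00 mM / (72.3 nM) = 55325
Step-2 factor = 55325 / 3456 = 16.008
v = 3.2 mL / 16.008 = 0.200 mL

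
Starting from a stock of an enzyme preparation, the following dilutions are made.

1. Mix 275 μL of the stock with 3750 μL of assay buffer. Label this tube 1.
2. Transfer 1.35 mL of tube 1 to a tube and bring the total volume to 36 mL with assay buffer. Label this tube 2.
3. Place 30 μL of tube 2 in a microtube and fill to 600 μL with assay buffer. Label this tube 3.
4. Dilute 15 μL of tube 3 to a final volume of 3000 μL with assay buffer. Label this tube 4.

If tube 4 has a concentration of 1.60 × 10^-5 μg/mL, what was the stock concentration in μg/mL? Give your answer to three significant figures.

25.0 μg/mL

Step 1: 275 μL + 3750 μL = 4025 μL total → factor 4025/275 = 14.636
Step 2: 1.35 mL brought to 36 mL → factor 36/1.35 = 26.667
Step 3: 30 μL brought to 600 μL → factor 600/30 = 20
Step 4: 15 μL brought to 3000 μL → factor 3000/15 = 200
Overall dilution factor = 14.636 × 26.667 × 20 × 200 = 1.5612 × 10^6
Stock = 1.60 × 10^-5 μg/mL × 1.5612 × 10^6 = 25.0 μg/mL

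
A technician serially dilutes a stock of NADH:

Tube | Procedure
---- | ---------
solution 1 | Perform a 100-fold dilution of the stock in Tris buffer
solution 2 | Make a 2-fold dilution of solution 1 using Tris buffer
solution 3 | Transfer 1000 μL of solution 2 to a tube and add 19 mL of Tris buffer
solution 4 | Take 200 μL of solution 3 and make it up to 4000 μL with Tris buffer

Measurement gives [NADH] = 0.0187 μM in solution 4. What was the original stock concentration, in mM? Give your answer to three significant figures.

Step 1: 100-fold → factor 100
Step 2: 2-fold → factor 2
Step 3: 1000 μL + 19 mL = 20000 μL total → factor 20000/1000 = 20
Step 4: 200 μL brought to 4000 μL → factor 4000/200 = 20
Overall dilution factor = 100 × 2 × 20 × 20 = 80000
Stock = 0.0187 μM × 80000 = 1496 μM = 1.50 mM

1.50 mM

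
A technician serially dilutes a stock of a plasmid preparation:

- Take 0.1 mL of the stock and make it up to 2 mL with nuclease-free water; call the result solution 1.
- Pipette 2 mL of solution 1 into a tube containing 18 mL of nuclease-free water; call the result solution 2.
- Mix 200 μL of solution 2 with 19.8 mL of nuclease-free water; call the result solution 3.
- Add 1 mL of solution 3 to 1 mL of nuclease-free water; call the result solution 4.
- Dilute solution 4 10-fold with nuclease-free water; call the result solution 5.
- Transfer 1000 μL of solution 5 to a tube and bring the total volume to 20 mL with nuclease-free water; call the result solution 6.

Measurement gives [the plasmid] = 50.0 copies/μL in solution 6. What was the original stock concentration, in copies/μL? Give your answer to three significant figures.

4.00 × 10^8 copies/μL

Step 1: 0.1 mL brought to 2 mL → factor 2/0.1 = 20
Step 2: 2 mL + 18 mL = 20 mL total → factor 20/2 = 10
Step 3: 200 μL + 19.8 mL = 20000 μL total → factor 20000/200 = 100
Step 4: 1 mL + 1 mL = 2 mL total → factor 2/1 = 2
Step 5: 10-fold → factor 10
Step 6: 1000 μL brought to 20 mL → factor 20000/1000 = 20
Overall dilution factor = 20 × 10 × 100 × 2 × 10 × 20 = 8 × 10^6
Stock = 50.0 copies/μL × 8 × 10^6 = 4.00 × 10^8 copies/μL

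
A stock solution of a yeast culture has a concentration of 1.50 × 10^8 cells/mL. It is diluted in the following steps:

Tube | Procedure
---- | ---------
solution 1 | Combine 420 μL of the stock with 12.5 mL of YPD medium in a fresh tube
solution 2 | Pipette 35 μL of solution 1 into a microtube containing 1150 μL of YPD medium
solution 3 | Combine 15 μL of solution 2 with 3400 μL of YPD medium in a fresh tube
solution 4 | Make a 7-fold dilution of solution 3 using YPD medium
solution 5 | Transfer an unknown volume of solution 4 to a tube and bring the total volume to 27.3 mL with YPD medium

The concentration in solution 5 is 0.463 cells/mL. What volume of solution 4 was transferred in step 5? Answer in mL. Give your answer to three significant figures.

0.140 mL

Step 1: 420 μL + 12.5 mL = 12920 μL total → factor 12920/420 = 30.762
Step 2: 35 μL + 1150 μL = 1185 μL total → factor 1185/35 = 33.857
Step 3: 15 μL + 3400 μL = 3415 μL total → factor 3415/15 = 227.67
Step 4: 7-fold → factor 7
Step 5: v brought to 27.3 mL → factor = 27.3 mL/v
Product of known-step factors = 1.6598 × 10^6
Overall factor = 1.50 × 10^8 cells/mL / (0.463 cells/mL) = 3.2397 × 10^8
Step-5 factor = 3.2397 × 10^8 / 1.6598 × 10^6 = 195.19
v = 27.3 mL / 195.19 = 0.140 mL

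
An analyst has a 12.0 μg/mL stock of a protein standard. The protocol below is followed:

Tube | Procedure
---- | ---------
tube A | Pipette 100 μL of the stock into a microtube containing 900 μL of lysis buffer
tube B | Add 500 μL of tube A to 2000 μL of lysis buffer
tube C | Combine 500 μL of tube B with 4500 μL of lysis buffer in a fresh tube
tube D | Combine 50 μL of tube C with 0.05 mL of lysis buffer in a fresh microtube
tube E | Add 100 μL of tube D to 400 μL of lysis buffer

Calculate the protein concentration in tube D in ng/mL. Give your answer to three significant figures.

Step 1: 100 μL + 900 μL = 1000 μL total → factor 1000/100 = 10
Step 2: 500 μL + 2000 μL = 2500 μL total → factor 2500/500 = 5
Step 3: 500 μL + 4500 μL = 5000 μL total → factor 5000/500 = 10
Step 4: 50 μL + 0.05 mL = 100 μL total → factor 100/50 = 2
Dilution factor through tube D = 10 × 5 × 10 × 2 = 1000
[tube D] = 12.0 μg/mL / 1000 = 0.01200 μg/mL = 12.0 ng/mL

12.0 ng/mL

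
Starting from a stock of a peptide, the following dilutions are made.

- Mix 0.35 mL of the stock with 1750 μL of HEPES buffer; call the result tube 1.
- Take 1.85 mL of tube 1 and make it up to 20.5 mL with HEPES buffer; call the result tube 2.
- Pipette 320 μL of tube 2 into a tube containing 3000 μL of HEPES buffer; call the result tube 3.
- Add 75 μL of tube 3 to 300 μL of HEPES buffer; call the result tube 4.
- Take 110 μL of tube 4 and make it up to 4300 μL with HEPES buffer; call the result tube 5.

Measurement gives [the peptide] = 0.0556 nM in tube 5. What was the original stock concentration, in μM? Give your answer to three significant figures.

Step 1: 0.35 mL + 1750 μL = 2.1 mL total → factor 2.1/0.35 = 6
Step 2: 1.85 mL brought to 20.5 mL → factor 20.5/1.85 = 11.081
Step 3: 320 μL + 3000 μL = 3320 μL total → factor 3320/320 = 10.375
Step 4: 75 μL + 300 μL = 375 μL total → factor 375/75 = 5
Step 5: 110 μL brought to 4300 μL → factor 4300/110 = 39.091
Overall dilution factor = 6 × 11.081 × 10.375 × 5 × 39.091 = 1.3482 × 10^5
Stock = 0.0556 nM × 1.3482 × 10^5 = 7496 nM = 7.50 μM

7.50 μM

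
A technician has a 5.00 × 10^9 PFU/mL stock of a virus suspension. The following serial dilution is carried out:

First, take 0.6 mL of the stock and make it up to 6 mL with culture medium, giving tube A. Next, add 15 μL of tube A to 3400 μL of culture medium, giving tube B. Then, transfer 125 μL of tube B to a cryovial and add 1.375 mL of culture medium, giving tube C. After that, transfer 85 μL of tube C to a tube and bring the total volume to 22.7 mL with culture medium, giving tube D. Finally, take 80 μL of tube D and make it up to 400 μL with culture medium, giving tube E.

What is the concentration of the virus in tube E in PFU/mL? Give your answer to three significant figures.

Step 1: 0.6 mL brought to 6 mL → factor 6/0.6 = 10
Step 2: 15 μL + 3400 μL = 3415 μL total → factor 3415/15 = 227.67
Step 3: 125 μL + 1.375 mL = 1500 μL total → factor 1500/125 = 12
Step 4: 85 μL brought to 22.7 mL → factor 22700/85 = 267.06
Step 5: 80 μL brought to 400 μL → factor 400/80 = 5
Overall dilution factor = 10 × 227.67 × 12 × 267.06 × 5 = 3.648 × 10^7
Final = 5.00 × 10^9 PFU/mL / 3.648 × 10^7 = 137 PFU/mL

137 PFU/mL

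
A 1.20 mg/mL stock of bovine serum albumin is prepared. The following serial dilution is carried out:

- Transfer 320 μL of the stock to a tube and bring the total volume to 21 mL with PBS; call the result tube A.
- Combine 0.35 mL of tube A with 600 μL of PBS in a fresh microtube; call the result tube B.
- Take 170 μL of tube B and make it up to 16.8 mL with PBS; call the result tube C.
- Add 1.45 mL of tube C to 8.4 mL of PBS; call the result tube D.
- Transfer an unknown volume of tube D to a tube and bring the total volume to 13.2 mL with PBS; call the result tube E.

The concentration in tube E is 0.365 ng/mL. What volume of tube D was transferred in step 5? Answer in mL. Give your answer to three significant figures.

Step 1: 320 μL brought to 21 mL → factor 21000/320 = 65.625
Step 2: 0.35 mL + 600 μL = 0.95 mL total → factor 0.95/0.35 = 2.7143
Step 3: 170 μL brought to 16.8 mL → factor 16800/170 = 98.824
Step 4: 1.45 mL + 8.4 mL = 9.85 mL total → factor 9.85/1.45 = 6.7931
Step 5: v brought to 13.2 mL → factor = 13.2 mL/v
Product of known-step factors = 1.1958 × 10^5
Overall factor = 1.20 mg/mL / (0.365 ng/mL) = 3.2877 × 10^6
Step-5 factor = 3.2877 × 10^6 / 1.1958 × 10^5 = 27.494
v = 13.2 mL / 27.494 = 0.480 mL

0.480 mL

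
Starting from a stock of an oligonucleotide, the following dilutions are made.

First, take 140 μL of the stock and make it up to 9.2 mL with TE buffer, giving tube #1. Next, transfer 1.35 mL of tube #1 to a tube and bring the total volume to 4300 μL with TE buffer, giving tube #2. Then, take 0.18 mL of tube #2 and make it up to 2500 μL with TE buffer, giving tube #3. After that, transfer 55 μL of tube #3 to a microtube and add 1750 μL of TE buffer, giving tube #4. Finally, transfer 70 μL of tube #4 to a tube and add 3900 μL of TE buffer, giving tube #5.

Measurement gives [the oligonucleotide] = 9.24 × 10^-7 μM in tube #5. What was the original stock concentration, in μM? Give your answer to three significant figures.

5.00 μM

Step 1: 140 μL brought to 9.2 mL → factor 9200/140 = 65.714
Step 2: 1.35 mL brought to 4300 μL → factor 4.3/1.35 = 3.1852
Step 3: 0.18 mL brought to 2500 μL → factor 2.5/0.18 = 13.889
Step 4: 55 μL + 1750 μL = 1805 μL total → factor 1805/55 = 32.818
Step 5: 70 μL + 3900 μL = 3970 μL total → factor 3970/70 = 56.714
Overall dilution factor = 65.714 × 3.1852 × 13.889 × 32.818 × 56.714 = 5.4109 × 10^6
Stock = 9.24 × 10^-7 μM × 5.4109 × 10^6 = 5.00 μM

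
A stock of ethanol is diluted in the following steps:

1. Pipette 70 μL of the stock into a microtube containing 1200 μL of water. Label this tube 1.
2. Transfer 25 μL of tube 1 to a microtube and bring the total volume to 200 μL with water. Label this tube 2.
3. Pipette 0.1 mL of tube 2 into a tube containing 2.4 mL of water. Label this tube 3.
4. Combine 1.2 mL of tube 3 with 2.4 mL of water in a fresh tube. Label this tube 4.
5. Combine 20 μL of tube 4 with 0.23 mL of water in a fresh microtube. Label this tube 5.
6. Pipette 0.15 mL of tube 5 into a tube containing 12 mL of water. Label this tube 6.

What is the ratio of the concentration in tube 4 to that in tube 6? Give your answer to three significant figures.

1.01 × 10^3

Step 1: 70 μL + 1200 μL = 1270 μL total → factor 1270/70 = 18.143
Step 2: 25 μL brought to 200 μL → factor 200/25 = 8
Step 3: 0.1 mL + 2.4 mL = 2.5 mL total → factor 2.5/0.1 = 25
Step 4: 1.2 mL + 2.4 mL = 3.6 mL total → factor 3.6/1.2 = 3
Step 5: 20 μL + 0.23 mL = 250 μL total → factor 250/20 = 12.5
Step 6: 0.15 mL + 12 mL = 12.15 mL total → factor 12.15/0.15 = 81
Dilution factor to tube 4 = 10886; to tube 6 = 1.1022 × 10^7
[tube 4]/[tube 6] = (factor to tube 6)/(factor to tube 4) = 1.1022 × 10^7/10886 = 1.01 × 10^3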